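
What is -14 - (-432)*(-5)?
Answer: -2174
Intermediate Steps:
-14 - (-432)*(-5) = -14 - 48*45 = -14 - 2160 = -2174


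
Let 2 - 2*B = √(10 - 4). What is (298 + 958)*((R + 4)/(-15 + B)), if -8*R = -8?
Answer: -175840/389 + 6280*√6/389 ≈ -412.49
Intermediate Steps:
R = 1 (R = -⅛*(-8) = 1)
B = 1 - √6/2 (B = 1 - √(10 - 4)/2 = 1 - √6/2 ≈ -0.22474)
(298 + 958)*((R + 4)/(-15 + B)) = (298 + 958)*((1 + 4)/(-15 + (1 - √6/2))) = 1256*(5/(-14 - √6/2)) = 6280/(-14 - √6/2)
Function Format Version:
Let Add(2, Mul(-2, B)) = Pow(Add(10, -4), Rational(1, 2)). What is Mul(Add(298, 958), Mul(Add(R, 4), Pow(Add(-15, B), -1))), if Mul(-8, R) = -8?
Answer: Add(Rational(-175840, 389), Mul(Rational(6280, 389), Pow(6, Rational(1, 2)))) ≈ -412.49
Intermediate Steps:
R = 1 (R = Mul(Rational(-1, 8), -8) = 1)
B = Add(1, Mul(Rational(-1, 2), Pow(6, Rational(1, 2)))) (B = Add(1, Mul(Rational(-1, 2), Pow(Add(10, -4), Rational(1, 2)))) = Add(1, Mul(Rational(-1, 2), Pow(6, Rational(1, 2)))) ≈ -0.22474)
Mul(Add(298, 958), Mul(Add(R, 4), Pow(Add(-15, B), -1))) = Mul(Add(298, 958), Mul(Add(1, 4), Pow(Add(-15, Add(1, Mul(Rational(-1, 2), Pow(6, Rational(1, 2))))), -1))) = Mul(1256, Mul(5, Pow(Add(-14, Mul(Rational(-1, 2), Pow(6, Rational(1, 2)))), -1))) = Mul(6280, Pow(Add(-14, Mul(Rational(-1, 2), Pow(6, Rational(1, 2)))), -1))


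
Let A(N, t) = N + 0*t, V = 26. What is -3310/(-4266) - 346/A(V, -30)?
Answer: -347494/27729 ≈ -12.532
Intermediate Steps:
A(N, t) = N (A(N, t) = N + 0 = N)
-3310/(-4266) - 346/A(V, -30) = -3310/(-4266) - 346/26 = -3310*(-1/4266) - 346*1/26 = 1655/2133 - 173/13 = -347494/27729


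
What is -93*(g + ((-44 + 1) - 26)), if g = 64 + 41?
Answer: -3348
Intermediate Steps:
g = 105
-93*(g + ((-44 + 1) - 26)) = -93*(105 + ((-44 + 1) - 26)) = -93*(105 + (-43 - 26)) = -93*(105 - 69) = -93*36 = -3348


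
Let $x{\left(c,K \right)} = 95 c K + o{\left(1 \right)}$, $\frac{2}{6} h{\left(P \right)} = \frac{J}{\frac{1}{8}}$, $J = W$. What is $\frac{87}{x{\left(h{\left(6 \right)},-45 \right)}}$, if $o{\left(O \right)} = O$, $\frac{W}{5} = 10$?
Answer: $- \frac{87}{5129999} \approx -1.6959 \cdot 10^{-5}$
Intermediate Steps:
$W = 50$ ($W = 5 \cdot 10 = 50$)
$J = 50$
$h{\left(P \right)} = 1200$ ($h{\left(P \right)} = 3 \frac{50}{\frac{1}{8}} = 3 \cdot 50 \frac{1}{\frac{1}{8}} = 3 \cdot 50 \cdot 8 = 3 \cdot 400 = 1200$)
$x{\left(c,K \right)} = 1 + 95 K c$ ($x{\left(c,K \right)} = 95 c K + 1 = 95 K c + 1 = 1 + 95 K c$)
$\frac{87}{x{\left(h{\left(6 \right)},-45 \right)}} = \frac{87}{1 + 95 \left(-45\right) 1200} = \frac{87}{1 - 5130000} = \frac{87}{-5129999} = 87 \left(- \frac{1}{5129999}\right) = - \frac{87}{5129999}$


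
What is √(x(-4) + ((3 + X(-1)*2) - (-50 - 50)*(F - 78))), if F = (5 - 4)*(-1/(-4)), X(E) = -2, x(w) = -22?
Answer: I*√7798 ≈ 88.306*I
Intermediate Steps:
F = ¼ (F = 1*(-1*(-¼)) = 1*(¼) = ¼ ≈ 0.25000)
√(x(-4) + ((3 + X(-1)*2) - (-50 - 50)*(F - 78))) = √(-22 + ((3 - 2*2) - (-50 - 50)*(¼ - 78))) = √(-22 + ((3 - 4) - (-100)*(-311)/4)) = √(-22 + (-1 - 1*7775)) = √(-22 + (-1 - 7775)) = √(-22 - 7776) = √(-7798) = I*√7798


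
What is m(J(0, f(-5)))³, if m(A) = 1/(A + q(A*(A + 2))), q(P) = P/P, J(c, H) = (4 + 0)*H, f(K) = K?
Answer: -1/6859 ≈ -0.00014579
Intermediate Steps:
J(c, H) = 4*H
q(P) = 1
m(A) = 1/(1 + A) (m(A) = 1/(A + 1) = 1/(1 + A))
m(J(0, f(-5)))³ = (1/(1 + 4*(-5)))³ = (1/(1 - 20))³ = (1/(-19))³ = (-1/19)³ = -1/6859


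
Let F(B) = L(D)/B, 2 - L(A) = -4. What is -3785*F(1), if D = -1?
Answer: -22710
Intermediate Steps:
L(A) = 6 (L(A) = 2 - 1*(-4) = 2 + 4 = 6)
F(B) = 6/B
-3785*F(1) = -22710/1 = -22710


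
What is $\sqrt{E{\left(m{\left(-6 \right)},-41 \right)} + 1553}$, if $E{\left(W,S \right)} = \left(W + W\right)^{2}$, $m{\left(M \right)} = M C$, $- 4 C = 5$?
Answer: $\sqrt{1778} \approx 42.166$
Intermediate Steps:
$C = - \frac{5}{4}$ ($C = \left(- \frac{1}{4}\right) 5 = - \frac{5}{4} \approx -1.25$)
$m{\left(M \right)} = - \frac{5 M}{4}$ ($m{\left(M \right)} = M \left(- \frac{5}{4}\right) = - \frac{5 M}{4}$)
$E{\left(W,S \right)} = 4 W^{2}$ ($E{\left(W,S \right)} = \left(2 W\right)^{2} = 4 W^{2}$)
$\sqrt{E{\left(m{\left(-6 \right)},-41 \right)} + 1553} = \sqrt{4 \left(\left(- \frac{5}{4}\right) \left(-6\right)\right)^{2} + 1553} = \sqrt{4 \left(\frac{15}{2}\right)^{2} + 1553} = \sqrt{4 \cdot \frac{225}{4} + 1553} = \sqrt{225 + 1553} = \sqrt{1778}$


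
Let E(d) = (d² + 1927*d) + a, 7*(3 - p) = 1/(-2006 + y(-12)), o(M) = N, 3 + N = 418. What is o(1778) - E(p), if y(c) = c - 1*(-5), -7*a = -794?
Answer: -1089789203581/198556281 ≈ -5488.6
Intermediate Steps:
a = 794/7 (a = -⅐*(-794) = 794/7 ≈ 113.43)
y(c) = 5 + c (y(c) = c + 5 = 5 + c)
N = 415 (N = -3 + 418 = 415)
o(M) = 415
p = 42274/14091 (p = 3 - 1/(7*(-2006 + (5 - 12))) = 3 - 1/(7*(-2006 - 7)) = 3 - ⅐/(-2013) = 3 - ⅐*(-1/2013) = 3 + 1/14091 = 42274/14091 ≈ 3.0001)
E(d) = 794/7 + d² + 1927*d (E(d) = (d² + 1927*d) + 794/7 = 794/7 + d² + 1927*d)
o(1778) - E(p) = 415 - (794/7 + (42274/14091)² + 1927*(42274/14091)) = 415 - (794/7 + 1787091076/198556281 + 81461998/14091) = 415 - 1*1172190060196/198556281 = 415 - 1172190060196/198556281 = -1089789203581/198556281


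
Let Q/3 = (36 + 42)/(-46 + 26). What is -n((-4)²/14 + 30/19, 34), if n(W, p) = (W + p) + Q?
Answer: -33279/1330 ≈ -25.022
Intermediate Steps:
Q = -117/10 (Q = 3*((36 + 42)/(-46 + 26)) = 3*(78/(-20)) = 3*(78*(-1/20)) = 3*(-39/10) = -117/10 ≈ -11.700)
n(W, p) = -117/10 + W + p (n(W, p) = (W + p) - 117/10 = -117/10 + W + p)
-n((-4)²/14 + 30/19, 34) = -(-117/10 + ((-4)²/14 + 30/19) + 34) = -(-117/10 + (16*(1/14) + 30*(1/19)) + 34) = -(-117/10 + (8/7 + 30/19) + 34) = -(-117/10 + 362/133 + 34) = -1*33279/1330 = -33279/1330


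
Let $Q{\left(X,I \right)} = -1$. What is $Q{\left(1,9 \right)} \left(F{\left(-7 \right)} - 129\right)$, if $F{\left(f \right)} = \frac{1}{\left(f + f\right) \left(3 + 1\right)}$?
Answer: $\frac{7225}{56} \approx 129.02$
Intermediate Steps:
$F{\left(f \right)} = \frac{1}{8 f}$ ($F{\left(f \right)} = \frac{1}{2 f 4} = \frac{1}{8 f}$)
$Q{\left(1,9 \right)} \left(F{\left(-7 \right)} - 129\right) = - (\frac{1}{8 \left(-7\right)} - 129) = - (\frac{1}{8} \left(- \frac{1}{7}\right) - 129) = - (- \frac{1}{56} - 129) = \left(-1\right) \left(- \frac{7225}{56}\right) = \frac{7225}{56}$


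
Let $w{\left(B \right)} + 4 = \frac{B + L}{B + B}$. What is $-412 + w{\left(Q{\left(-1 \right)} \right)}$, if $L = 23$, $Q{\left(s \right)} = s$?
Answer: $-427$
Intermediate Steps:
$w{\left(B \right)} = -4 + \frac{23 + B}{2 B}$ ($w{\left(B \right)} = -4 + \frac{B + 23}{B + B} = -4 + \frac{23 + B}{2 B}$)
$-412 + w{\left(Q{\left(-1 \right)} \right)} = -412 + \frac{23 - -7}{2 \left(-1\right)} = -412 + \frac{1}{2} \left(-1\right) \left(23 + 7\right) = -412 + \frac{1}{2} \left(-1\right) 30 = -412 - 15 = -427$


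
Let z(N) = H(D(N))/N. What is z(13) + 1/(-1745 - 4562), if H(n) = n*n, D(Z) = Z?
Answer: 81990/6307 ≈ 13.000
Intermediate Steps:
H(n) = n²
z(N) = N (z(N) = N²/N = N)
z(13) + 1/(-1745 - 4562) = 13 + 1/(-1745 - 4562) = 13 + 1/(-6307) = 13 - 1/6307 = 81990/6307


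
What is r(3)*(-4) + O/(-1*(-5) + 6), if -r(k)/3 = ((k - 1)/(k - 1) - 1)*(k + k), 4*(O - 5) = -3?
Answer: 17/44 ≈ 0.38636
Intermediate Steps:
O = 17/4 (O = 5 + (1/4)*(-3) = 5 - 3/4 = 17/4 ≈ 4.2500)
r(k) = 0 (r(k) = -3*((k - 1)/(k - 1) - 1)*(k + k) = -3*((-1 + k)/(-1 + k) - 1)*2*k = -3*(1 - 1)*2*k = -0*2*k = -3*0 = 0)
r(3)*(-4) + O/(-1*(-5) + 6) = 0*(-4) + 17/(4*(-1*(-5) + 6)) = 0 + 17/(4*(5 + 6)) = 0 + (17/4)/11 = 0 + (17/4)*(1/11) = 0 + 17/44 = 17/44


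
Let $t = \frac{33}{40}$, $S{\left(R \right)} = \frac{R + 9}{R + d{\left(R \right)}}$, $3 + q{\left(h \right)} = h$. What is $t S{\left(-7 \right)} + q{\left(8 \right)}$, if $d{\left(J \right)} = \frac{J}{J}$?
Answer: $\frac{189}{40} \approx 4.725$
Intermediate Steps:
$d{\left(J \right)} = 1$
$q{\left(h \right)} = -3 + h$
$S{\left(R \right)} = \frac{9 + R}{1 + R}$ ($S{\left(R \right)} = \frac{R + 9}{R + 1} = \frac{9 + R}{1 + R}$)
$t = \frac{33}{40}$ ($t = 33 \cdot \frac{1}{40} = \frac{33}{40} \approx 0.825$)
$t S{\left(-7 \right)} + q{\left(8 \right)} = \frac{33 \frac{9 - 7}{1 - 7}}{40} + \left(-3 + 8\right) = \frac{33 \frac{1}{-6} \cdot 2}{40} + 5 = \frac{33 \left(\left(- \frac{1}{6}\right) 2\right)}{40} + 5 = \frac{33}{40} \left(- \frac{1}{3}\right) + 5 = - \frac{11}{40} + 5 = \frac{189}{40}$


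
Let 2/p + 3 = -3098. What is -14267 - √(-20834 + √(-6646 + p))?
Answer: -14267 - √(-200343931634 + 12404*I*√3994329878)/3101 ≈ -14267.0 - 144.34*I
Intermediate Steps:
p = -2/3101 (p = 2/(-3 - 3098) = 2/(-3101) = 2*(-1/3101) = -2/3101 ≈ -0.00064495)
-14267 - √(-20834 + √(-6646 + p)) = -14267 - √(-20834 + √(-6646 - 2/3101)) = -14267 - √(-20834 + √(-20609248/3101)) = -14267 - √(-20834 + 4*I*√3994329878/3101)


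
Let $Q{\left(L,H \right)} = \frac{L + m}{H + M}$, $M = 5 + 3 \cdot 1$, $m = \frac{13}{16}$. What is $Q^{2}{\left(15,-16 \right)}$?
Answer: $\frac{64009}{16384} \approx 3.9068$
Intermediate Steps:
$m = \frac{13}{16}$ ($m = 13 \cdot \frac{1}{16} = \frac{13}{16} \approx 0.8125$)
$M = 8$ ($M = 5 + 3 = 8$)
$Q{\left(L,H \right)} = \frac{\frac{13}{16} + L}{8 + H}$ ($Q{\left(L,H \right)} = \frac{L + \frac{13}{16}}{H + 8} = \frac{\frac{13}{16} + L}{8 + H}$)
$Q^{2}{\left(15,-16 \right)} = \left(\frac{\frac{13}{16} + 15}{8 - 16}\right)^{2} = \left(\frac{1}{-8} \cdot \frac{253}{16}\right)^{2} = \left(\left(- \frac{1}{8}\right) \frac{253}{16}\right)^{2} = \left(- \frac{253}{128}\right)^{2} = \frac{64009}{16384}$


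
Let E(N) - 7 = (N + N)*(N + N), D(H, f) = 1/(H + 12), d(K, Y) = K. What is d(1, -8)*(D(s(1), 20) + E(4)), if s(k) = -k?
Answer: 782/11 ≈ 71.091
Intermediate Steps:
D(H, f) = 1/(12 + H)
E(N) = 7 + 4*N**2 (E(N) = 7 + (N + N)*(N + N) = 7 + (2*N)*(2*N) = 7 + 4*N**2)
d(1, -8)*(D(s(1), 20) + E(4)) = 1*(1/(12 - 1*1) + (7 + 4*4**2)) = 1*(1/(12 - 1) + (7 + 4*16)) = 1*(1/11 + (7 + 64)) = 1*(1/11 + 71) = 1*(782/11) = 782/11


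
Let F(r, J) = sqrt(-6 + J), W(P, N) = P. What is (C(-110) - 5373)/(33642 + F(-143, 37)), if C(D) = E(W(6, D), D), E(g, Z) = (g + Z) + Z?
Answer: -187957854/1131784133 + 5587*sqrt(31)/1131784133 ≈ -0.16604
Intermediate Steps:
E(g, Z) = g + 2*Z (E(g, Z) = (Z + g) + Z = g + 2*Z)
C(D) = 6 + 2*D
(C(-110) - 5373)/(33642 + F(-143, 37)) = ((6 + 2*(-110)) - 5373)/(33642 + sqrt(-6 + 37)) = ((6 - 220) - 5373)/(33642 + sqrt(31)) = (-214 - 5373)/(33642 + sqrt(31)) = -5587/(33642 + sqrt(31))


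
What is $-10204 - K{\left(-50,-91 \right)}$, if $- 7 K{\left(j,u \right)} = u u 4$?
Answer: $-5472$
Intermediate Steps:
$K{\left(j,u \right)} = - \frac{4 u^{2}}{7}$ ($K{\left(j,u \right)} = - \frac{u u 4}{7} = - \frac{u^{2} \cdot 4}{7} = - \frac{4 u^{2}}{7}$)
$-10204 - K{\left(-50,-91 \right)} = -10204 - - \frac{4 \left(-91\right)^{2}}{7} = -10204 - \left(- \frac{4}{7}\right) 8281 = -10204 - -4732 = -10204 + 4732 = -5472$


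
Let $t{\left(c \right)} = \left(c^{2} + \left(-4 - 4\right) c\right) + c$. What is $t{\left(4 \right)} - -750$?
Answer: $738$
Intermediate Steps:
$t{\left(c \right)} = c^{2} - 7 c$ ($t{\left(c \right)} = \left(c^{2} + \left(-4 - 4\right) c\right) + c = \left(c^{2} - 8 c\right) + c = c^{2} - 7 c$)
$t{\left(4 \right)} - -750 = 4 \left(-7 + 4\right) - -750 = 4 \left(-3\right) + 750 = -12 + 750 = 738$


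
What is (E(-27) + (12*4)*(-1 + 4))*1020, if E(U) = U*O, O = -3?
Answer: 229500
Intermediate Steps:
E(U) = -3*U (E(U) = U*(-3) = -3*U)
(E(-27) + (12*4)*(-1 + 4))*1020 = (-3*(-27) + (12*4)*(-1 + 4))*1020 = (81 + 48*3)*1020 = (81 + 144)*1020 = 225*1020 = 229500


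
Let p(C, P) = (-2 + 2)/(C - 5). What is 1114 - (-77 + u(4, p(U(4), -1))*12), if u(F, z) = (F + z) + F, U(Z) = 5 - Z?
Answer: 1095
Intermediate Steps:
p(C, P) = 0 (p(C, P) = 0/(-5 + C) = 0)
u(F, z) = z + 2*F
1114 - (-77 + u(4, p(U(4), -1))*12) = 1114 - (-77 + (0 + 2*4)*12) = 1114 - (-77 + (0 + 8)*12) = 1114 - (-77 + 8*12) = 1114 - (-77 + 96) = 1114 - 1*19 = 1114 - 19 = 1095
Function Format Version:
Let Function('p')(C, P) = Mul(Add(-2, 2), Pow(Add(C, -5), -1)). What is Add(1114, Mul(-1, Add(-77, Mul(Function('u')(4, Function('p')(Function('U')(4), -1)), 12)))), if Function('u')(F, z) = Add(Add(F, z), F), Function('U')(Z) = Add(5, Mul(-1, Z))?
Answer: 1095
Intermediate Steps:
Function('p')(C, P) = 0 (Function('p')(C, P) = Mul(0, Pow(Add(-5, C), -1)) = 0)
Function('u')(F, z) = Add(z, Mul(2, F))
Add(1114, Mul(-1, Add(-77, Mul(Function('u')(4, Function('p')(Function('U')(4), -1)), 12)))) = Add(1114, Mul(-1, Add(-77, Mul(Add(0, Mul(2, 4)), 12)))) = Add(1114, Mul(-1, Add(-77, Mul(Add(0, 8), 12)))) = Add(1114, Mul(-1, Add(-77, Mul(8, 12)))) = Add(1114, Mul(-1, Add(-77, 96))) = Add(1114, Mul(-1, 19)) = Add(1114, -19) = 1095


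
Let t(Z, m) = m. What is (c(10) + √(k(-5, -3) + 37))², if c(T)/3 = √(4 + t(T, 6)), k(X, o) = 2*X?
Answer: 117 + 18*√30 ≈ 215.59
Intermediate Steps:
c(T) = 3*√10 (c(T) = 3*√(4 + 6) = 3*√10)
(c(10) + √(k(-5, -3) + 37))² = (3*√10 + √(2*(-5) + 37))² = (3*√10 + √(-10 + 37))² = (3*√10 + √27)² = (3*√10 + 3*√3)² = (3*√3 + 3*√10)²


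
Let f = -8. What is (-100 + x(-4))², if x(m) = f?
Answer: 11664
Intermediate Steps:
x(m) = -8
(-100 + x(-4))² = (-100 - 8)² = (-108)² = 11664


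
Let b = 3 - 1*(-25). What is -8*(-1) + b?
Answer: 36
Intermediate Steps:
b = 28 (b = 3 + 25 = 28)
-8*(-1) + b = -8*(-1) + 28 = 8 + 28 = 36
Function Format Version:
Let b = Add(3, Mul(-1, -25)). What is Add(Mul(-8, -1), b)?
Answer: 36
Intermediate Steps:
b = 28 (b = Add(3, 25) = 28)
Add(Mul(-8, -1), b) = Add(Mul(-8, -1), 28) = Add(8, 28) = 36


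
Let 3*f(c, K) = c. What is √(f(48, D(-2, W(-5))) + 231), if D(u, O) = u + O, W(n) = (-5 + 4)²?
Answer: √247 ≈ 15.716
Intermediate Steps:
W(n) = 1 (W(n) = (-1)² = 1)
D(u, O) = O + u
f(c, K) = c/3
√(f(48, D(-2, W(-5))) + 231) = √((⅓)*48 + 231) = √(16 + 231) = √247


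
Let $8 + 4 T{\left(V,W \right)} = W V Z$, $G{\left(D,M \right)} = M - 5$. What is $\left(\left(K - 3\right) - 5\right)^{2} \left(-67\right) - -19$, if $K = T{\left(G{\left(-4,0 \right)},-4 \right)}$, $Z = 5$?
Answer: $-15056$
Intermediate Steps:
$G{\left(D,M \right)} = -5 + M$
$T{\left(V,W \right)} = -2 + \frac{5 V W}{4}$ ($T{\left(V,W \right)} = -2 + \frac{W V 5}{4} = -2 + \frac{V W 5}{4} = -2 + \frac{5 V W}{4}$)
$K = 23$ ($K = -2 + \frac{5}{4} \left(-5 + 0\right) \left(-4\right) = -2 + \frac{5}{4} \left(-5\right) \left(-4\right) = -2 + 25 = 23$)
$\left(\left(K - 3\right) - 5\right)^{2} \left(-67\right) - -19 = \left(\left(23 - 3\right) - 5\right)^{2} \left(-67\right) - -19 = \left(20 - 5\right)^{2} \left(-67\right) + \left(-33 + 52\right) = 15^{2} \left(-67\right) + 19 = 225 \left(-67\right) + 19 = -15075 + 19 = -15056$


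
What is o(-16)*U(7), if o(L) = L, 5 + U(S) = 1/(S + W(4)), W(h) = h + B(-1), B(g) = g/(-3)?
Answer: 1336/17 ≈ 78.588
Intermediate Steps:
B(g) = -g/3 (B(g) = g*(-1/3) = -g/3)
W(h) = 1/3 + h (W(h) = h - 1/3*(-1) = h + 1/3 = 1/3 + h)
U(S) = -5 + 1/(13/3 + S) (U(S) = -5 + 1/(S + (1/3 + 4)) = -5 + 1/(S + 13/3) = -5 + 1/(13/3 + S))
o(-16)*U(7) = -16*(-62 - 15*7)/(13 + 3*7) = -16*(-62 - 105)/(13 + 21) = -16*(-167)/34 = -8*(-167)/17 = -16*(-167/34) = 1336/17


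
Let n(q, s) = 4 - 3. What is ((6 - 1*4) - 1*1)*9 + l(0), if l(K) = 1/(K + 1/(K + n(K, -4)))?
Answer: 10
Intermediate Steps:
n(q, s) = 1
l(K) = 1/(K + 1/(1 + K)) (l(K) = 1/(K + 1/(K + 1)) = 1/(K + 1/(1 + K)))
((6 - 1*4) - 1*1)*9 + l(0) = ((6 - 1*4) - 1*1)*9 + (1 + 0)/(1 + 0 + 0²) = ((6 - 4) - 1)*9 + 1/(1 + 0 + 0) = (2 - 1)*9 + 1/1 = 1*9 + 1*1 = 9 + 1 = 10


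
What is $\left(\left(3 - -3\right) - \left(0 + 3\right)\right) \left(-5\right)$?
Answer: $-15$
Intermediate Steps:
$\left(\left(3 - -3\right) - \left(0 + 3\right)\right) \left(-5\right) = \left(\left(3 + 3\right) - 3\right) \left(-5\right) = \left(6 - 3\right) \left(-5\right) = 3 \left(-5\right) = -15$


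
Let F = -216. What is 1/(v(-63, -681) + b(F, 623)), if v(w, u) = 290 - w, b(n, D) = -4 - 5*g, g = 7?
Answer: 1/314 ≈ 0.0031847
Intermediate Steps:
b(n, D) = -39 (b(n, D) = -4 - 5*7 = -4 - 35 = -39)
1/(v(-63, -681) + b(F, 623)) = 1/((290 - 1*(-63)) - 39) = 1/((290 + 63) - 39) = 1/(353 - 39) = 1/314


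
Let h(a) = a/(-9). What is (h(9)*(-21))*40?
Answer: 840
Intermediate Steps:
h(a) = -a/9 (h(a) = a*(-1/9) = -a/9)
(h(9)*(-21))*40 = (-1/9*9*(-21))*40 = -1*(-21)*40 = 21*40 = 840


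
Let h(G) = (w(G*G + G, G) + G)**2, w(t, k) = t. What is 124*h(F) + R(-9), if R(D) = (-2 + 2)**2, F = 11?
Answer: 2535676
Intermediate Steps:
R(D) = 0 (R(D) = 0**2 = 0)
h(G) = (G**2 + 2*G)**2 (h(G) = ((G*G + G) + G)**2 = ((G**2 + G) + G)**2 = ((G + G**2) + G)**2 = (G**2 + 2*G)**2)
124*h(F) + R(-9) = 124*(11**2*(2 + 11)**2) + 0 = 124*(121*13**2) + 0 = 124*(121*169) + 0 = 124*20449 + 0 = 2535676 + 0 = 2535676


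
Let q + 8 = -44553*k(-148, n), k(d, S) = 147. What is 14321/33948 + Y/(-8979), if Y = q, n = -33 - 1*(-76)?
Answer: 1808651957/2478204 ≈ 729.82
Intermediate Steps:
n = 43 (n = -33 + 76 = 43)
q = -6549299 (q = -8 - 44553/(1/147) = -8 - 44553/1/147 = -8 - 44553*147 = -8 - 6549291 = -6549299)
Y = -6549299
14321/33948 + Y/(-8979) = 14321/33948 - 6549299/(-8979) = 14321*(1/33948) - 6549299*(-1/8979) = 14321/33948 + 159739/219 = 1808651957/2478204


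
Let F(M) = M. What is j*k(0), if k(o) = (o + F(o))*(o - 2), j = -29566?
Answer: 0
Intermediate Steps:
k(o) = 2*o*(-2 + o) (k(o) = (o + o)*(o - 2) = (2*o)*(-2 + o) = 2*o*(-2 + o))
j*k(0) = -59132*0*(-2 + 0) = -59132*0*(-2) = -29566*0 = 0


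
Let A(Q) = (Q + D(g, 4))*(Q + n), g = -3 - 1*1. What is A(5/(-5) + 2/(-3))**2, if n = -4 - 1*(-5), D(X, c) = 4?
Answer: 196/81 ≈ 2.4198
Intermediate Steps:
g = -4 (g = -3 - 1 = -4)
n = 1 (n = -4 + 5 = 1)
A(Q) = (1 + Q)*(4 + Q) (A(Q) = (Q + 4)*(Q + 1) = (4 + Q)*(1 + Q) = (1 + Q)*(4 + Q))
A(5/(-5) + 2/(-3))**2 = (4 + (5/(-5) + 2/(-3))**2 + 5*(5/(-5) + 2/(-3)))**2 = (4 + (5*(-1/5) + 2*(-1/3))**2 + 5*(5*(-1/5) + 2*(-1/3)))**2 = (4 + (-1 - 2/3)**2 + 5*(-1 - 2/3))**2 = (4 + (-5/3)**2 + 5*(-5/3))**2 = (4 + 25/9 - 25/3)**2 = (-14/9)**2 = 196/81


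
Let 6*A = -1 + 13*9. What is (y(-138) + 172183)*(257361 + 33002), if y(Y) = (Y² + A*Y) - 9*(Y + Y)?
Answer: 55471818609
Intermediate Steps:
A = 58/3 (A = (-1 + 13*9)/6 = (-1 + 117)/6 = (⅙)*116 = 58/3 ≈ 19.333)
y(Y) = Y² + 4*Y/3 (y(Y) = (Y² + 58*Y/3) - 9*(Y + Y) = (Y² + 58*Y/3) - 18*Y = Y² + 4*Y/3)
(y(-138) + 172183)*(257361 + 33002) = ((⅓)*(-138)*(4 + 3*(-138)) + 172183)*(257361 + 33002) = ((⅓)*(-138)*(4 - 414) + 172183)*290363 = ((⅓)*(-138)*(-410) + 172183)*290363 = (18860 + 172183)*290363 = 191043*290363 = 55471818609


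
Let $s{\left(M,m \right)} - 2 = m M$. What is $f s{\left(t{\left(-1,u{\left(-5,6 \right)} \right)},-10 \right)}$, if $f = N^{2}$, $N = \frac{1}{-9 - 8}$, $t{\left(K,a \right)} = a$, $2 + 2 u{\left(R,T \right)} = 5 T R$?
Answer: $\frac{762}{289} \approx 2.6367$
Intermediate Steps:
$u{\left(R,T \right)} = -1 + \frac{5 R T}{2}$ ($u{\left(R,T \right)} = -1 + \frac{5 T R}{2} = -1 + \frac{5 R T}{2}$)
$N = - \frac{1}{17}$ ($N = \frac{1}{-17} = - \frac{1}{17} \approx -0.058824$)
$s{\left(M,m \right)} = 2 + M m$ ($s{\left(M,m \right)} = 2 + m M = 2 + M m$)
$f = \frac{1}{289}$ ($f = \left(- \frac{1}{17}\right)^{2} = \frac{1}{289} \approx 0.0034602$)
$f s{\left(t{\left(-1,u{\left(-5,6 \right)} \right)},-10 \right)} = \frac{2 + \left(-1 + \frac{5}{2} \left(-5\right) 6\right) \left(-10\right)}{289} = \frac{2 + \left(-1 - 75\right) \left(-10\right)}{289} = \frac{2 - -760}{289} = \frac{2 + 760}{289} = \frac{1}{289} \cdot 762 = \frac{762}{289}$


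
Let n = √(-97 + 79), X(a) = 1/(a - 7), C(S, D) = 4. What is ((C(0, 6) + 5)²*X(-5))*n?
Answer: -81*I*√2/4 ≈ -28.638*I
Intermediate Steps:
X(a) = 1/(-7 + a)
n = 3*I*√2 (n = √(-18) = 3*I*√2 ≈ 4.2426*I)
((C(0, 6) + 5)²*X(-5))*n = ((4 + 5)²/(-7 - 5))*(3*I*√2) = (9²/(-12))*(3*I*√2) = (81*(-1/12))*(3*I*√2) = -81*I*√2/4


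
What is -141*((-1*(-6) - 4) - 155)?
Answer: 21573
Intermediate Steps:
-141*((-1*(-6) - 4) - 155) = -141*((6 - 4) - 155) = -141*(2 - 155) = -141*(-153) = 21573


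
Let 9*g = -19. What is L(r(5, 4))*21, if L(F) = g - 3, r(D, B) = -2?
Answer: -322/3 ≈ -107.33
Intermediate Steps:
g = -19/9 (g = (⅑)*(-19) = -19/9 ≈ -2.1111)
L(F) = -46/9 (L(F) = -19/9 - 3 = -46/9)
L(r(5, 4))*21 = -46/9*21 = -322/3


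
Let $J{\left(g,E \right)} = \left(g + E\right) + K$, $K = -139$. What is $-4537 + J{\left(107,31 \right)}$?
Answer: $-4538$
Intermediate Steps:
$J{\left(g,E \right)} = -139 + E + g$ ($J{\left(g,E \right)} = \left(g + E\right) - 139 = \left(E + g\right) - 139 = -139 + E + g$)
$-4537 + J{\left(107,31 \right)} = -4537 + \left(-139 + 31 + 107\right) = -4537 - 1 = -4538$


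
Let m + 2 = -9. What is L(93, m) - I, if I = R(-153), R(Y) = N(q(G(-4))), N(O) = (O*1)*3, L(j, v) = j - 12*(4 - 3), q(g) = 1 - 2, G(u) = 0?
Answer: 84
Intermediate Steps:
m = -11 (m = -2 - 9 = -11)
q(g) = -1
L(j, v) = -12 + j (L(j, v) = j - 12*1 = j - 12 = -12 + j)
N(O) = 3*O (N(O) = O*3 = 3*O)
R(Y) = -3 (R(Y) = 3*(-1) = -3)
I = -3
L(93, m) - I = (-12 + 93) - 1*(-3) = 81 + 3 = 84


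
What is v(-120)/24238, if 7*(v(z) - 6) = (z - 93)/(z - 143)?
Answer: 11259/44622158 ≈ 0.00025232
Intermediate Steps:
v(z) = 6 + (-93 + z)/(7*(-143 + z)) (v(z) = 6 + ((z - 93)/(z - 143))/7 = 6 + ((-93 + z)/(-143 + z))/7 = 6 + (-93 + z)/(7*(-143 + z)))
v(-120)/24238 = ((-6099 + 43*(-120))/(7*(-143 - 120)))/24238 = ((⅐)*(-6099 - 5160)/(-263))*(1/24238) = ((⅐)*(-1/263)*(-11259))*(1/24238) = (11259/1841)*(1/24238) = 11259/44622158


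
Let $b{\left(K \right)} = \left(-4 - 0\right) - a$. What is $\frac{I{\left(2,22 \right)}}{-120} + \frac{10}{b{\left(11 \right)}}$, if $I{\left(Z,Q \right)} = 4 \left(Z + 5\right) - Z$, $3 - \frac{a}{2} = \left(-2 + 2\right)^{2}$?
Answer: $- \frac{73}{60} \approx -1.2167$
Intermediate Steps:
$a = 6$ ($a = 6 - 2 \left(-2 + 2\right)^{2} = 6 - 2 \cdot 0^{2} = 6 - 0 = 6 + 0 = 6$)
$I{\left(Z,Q \right)} = 20 + 3 Z$ ($I{\left(Z,Q \right)} = 4 \left(5 + Z\right) - Z = \left(20 + 4 Z\right) - Z = 20 + 3 Z$)
$b{\left(K \right)} = -10$ ($b{\left(K \right)} = \left(-4 - 0\right) - 6 = \left(-4 + 0\right) - 6 = -4 - 6 = -10$)
$\frac{I{\left(2,22 \right)}}{-120} + \frac{10}{b{\left(11 \right)}} = \frac{20 + 3 \cdot 2}{-120} + \frac{10}{-10} = \left(20 + 6\right) \left(- \frac{1}{120}\right) + 10 \left(- \frac{1}{10}\right) = 26 \left(- \frac{1}{120}\right) - 1 = - \frac{13}{60} - 1 = - \frac{73}{60}$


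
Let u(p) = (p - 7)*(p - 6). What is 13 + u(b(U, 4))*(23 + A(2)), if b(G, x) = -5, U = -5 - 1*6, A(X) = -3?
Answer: 2653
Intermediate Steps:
U = -11 (U = -5 - 6 = -11)
u(p) = (-7 + p)*(-6 + p)
13 + u(b(U, 4))*(23 + A(2)) = 13 + (42 + (-5)**2 - 13*(-5))*(23 - 3) = 13 + (42 + 25 + 65)*20 = 13 + 132*20 = 13 + 2640 = 2653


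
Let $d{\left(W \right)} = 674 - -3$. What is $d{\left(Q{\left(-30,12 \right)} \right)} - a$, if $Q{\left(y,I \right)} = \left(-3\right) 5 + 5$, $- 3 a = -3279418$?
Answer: $- \frac{3277387}{3} \approx -1.0925 \cdot 10^{6}$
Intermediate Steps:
$a = \frac{3279418}{3}$ ($a = \left(- \frac{1}{3}\right) \left(-3279418\right) = \frac{3279418}{3} \approx 1.0931 \cdot 10^{6}$)
$Q{\left(y,I \right)} = -10$ ($Q{\left(y,I \right)} = -15 + 5 = -10$)
$d{\left(W \right)} = 677$ ($d{\left(W \right)} = 674 + 3 = 677$)
$d{\left(Q{\left(-30,12 \right)} \right)} - a = 677 - \frac{3279418}{3} = - \frac{3277387}{3}$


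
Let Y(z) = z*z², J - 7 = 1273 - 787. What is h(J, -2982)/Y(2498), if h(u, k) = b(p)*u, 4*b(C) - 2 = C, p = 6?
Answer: 493/7793764996 ≈ 6.3256e-8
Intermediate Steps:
J = 493 (J = 7 + (1273 - 787) = 7 + 486 = 493)
Y(z) = z³
b(C) = ½ + C/4
h(u, k) = 2*u (h(u, k) = (½ + (¼)*6)*u = (½ + 3/2)*u = 2*u)
h(J, -2982)/Y(2498) = (2*493)/(2498³) = 986/15587529992 = 986*(1/15587529992) = 493/7793764996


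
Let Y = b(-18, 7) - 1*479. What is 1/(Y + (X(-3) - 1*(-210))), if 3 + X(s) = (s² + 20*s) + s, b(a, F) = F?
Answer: -1/319 ≈ -0.0031348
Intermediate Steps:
X(s) = -3 + s² + 21*s (X(s) = -3 + ((s² + 20*s) + s) = -3 + (s² + 21*s) = -3 + s² + 21*s)
Y = -472 (Y = 7 - 1*479 = 7 - 479 = -472)
1/(Y + (X(-3) - 1*(-210))) = 1/(-472 + ((-3 + (-3)² + 21*(-3)) - 1*(-210))) = 1/(-472 + ((-3 + 9 - 63) + 210)) = 1/(-472 + (-57 + 210)) = 1/(-472 + 153) = 1/(-319) = -1/319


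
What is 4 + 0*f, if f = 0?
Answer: 4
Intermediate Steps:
4 + 0*f = 4 + 0*0 = 4 + 0 = 4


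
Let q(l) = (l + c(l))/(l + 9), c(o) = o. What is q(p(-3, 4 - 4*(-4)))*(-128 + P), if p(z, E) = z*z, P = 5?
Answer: -123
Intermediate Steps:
p(z, E) = z²
q(l) = 2*l/(9 + l) (q(l) = (l + l)/(l + 9) = (2*l)/(9 + l) = 2*l/(9 + l))
q(p(-3, 4 - 4*(-4)))*(-128 + P) = (2*(-3)²/(9 + (-3)²))*(-128 + 5) = (2*9/(9 + 9))*(-123) = (2*9/18)*(-123) = (2*9*(1/18))*(-123) = 1*(-123) = -123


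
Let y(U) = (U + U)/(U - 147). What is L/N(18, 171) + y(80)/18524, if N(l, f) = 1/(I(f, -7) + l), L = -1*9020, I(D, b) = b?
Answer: -30785683980/310277 ≈ -99220.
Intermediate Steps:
y(U) = 2*U/(-147 + U) (y(U) = (2*U)/(-147 + U) = 2*U/(-147 + U))
L = -9020
N(l, f) = 1/(-7 + l)
L/N(18, 171) + y(80)/18524 = -9020/(1/(-7 + 18)) + (2*80/(-147 + 80))/18524 = -9020/(1/11) + (2*80/(-67))*(1/18524) = -9020/1/11 + (2*80*(-1/67))*(1/18524) = -9020*11 - 160/67*1/18524 = -99220 - 40/310277 = -30785683980/310277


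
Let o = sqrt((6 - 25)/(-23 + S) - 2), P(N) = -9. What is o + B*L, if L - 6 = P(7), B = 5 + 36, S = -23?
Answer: -123 + I*sqrt(3358)/46 ≈ -123.0 + 1.2597*I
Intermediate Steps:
B = 41
L = -3 (L = 6 - 9 = -3)
o = I*sqrt(3358)/46 (o = sqrt((6 - 25)/(-23 - 23) - 2) = sqrt(-19/(-46) - 2) = sqrt(-19*(-1/46) - 2) = sqrt(19/46 - 2) = sqrt(-73/46) = I*sqrt(3358)/46 ≈ 1.2597*I)
o + B*L = I*sqrt(3358)/46 + 41*(-3) = I*sqrt(3358)/46 - 123 = -123 + I*sqrt(3358)/46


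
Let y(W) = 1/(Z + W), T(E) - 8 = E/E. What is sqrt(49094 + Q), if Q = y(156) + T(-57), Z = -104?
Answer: sqrt(33193641)/26 ≈ 221.59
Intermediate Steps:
T(E) = 9 (T(E) = 8 + E/E = 8 + 1 = 9)
y(W) = 1/(-104 + W)
Q = 469/52 (Q = 1/(-104 + 156) + 9 = 1/52 + 9 = 469/52 ≈ 9.0192)
sqrt(49094 + Q) = sqrt(49094 + 469/52) = sqrt(2553357/52) = sqrt(33193641)/26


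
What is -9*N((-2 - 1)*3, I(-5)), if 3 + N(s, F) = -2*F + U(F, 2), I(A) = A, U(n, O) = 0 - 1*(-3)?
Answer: -90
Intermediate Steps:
U(n, O) = 3 (U(n, O) = 0 + 3 = 3)
N(s, F) = -2*F (N(s, F) = -3 + (-2*F + 3) = -3 + (3 - 2*F) = -2*F)
-9*N((-2 - 1)*3, I(-5)) = -(-18)*(-5) = -9*10 = -90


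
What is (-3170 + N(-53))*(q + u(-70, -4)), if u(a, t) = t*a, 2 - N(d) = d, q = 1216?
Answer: -4660040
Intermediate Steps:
N(d) = 2 - d
u(a, t) = a*t
(-3170 + N(-53))*(q + u(-70, -4)) = (-3170 + (2 - 1*(-53)))*(1216 - 70*(-4)) = (-3170 + (2 + 53))*(1216 + 280) = (-3170 + 55)*1496 = -3115*1496 = -4660040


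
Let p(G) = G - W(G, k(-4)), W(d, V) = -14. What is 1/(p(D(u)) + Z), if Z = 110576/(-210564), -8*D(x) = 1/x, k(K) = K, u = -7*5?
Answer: 14739480/198665041 ≈ 0.074193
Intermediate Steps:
u = -35
D(x) = -1/(8*x)
Z = -27644/52641 (Z = 110576*(-1/210564) = -27644/52641 ≈ -0.52514)
p(G) = 14 + G (p(G) = G - 1*(-14) = G + 14 = 14 + G)
1/(p(D(u)) + Z) = 1/((14 - ⅛/(-35)) - 27644/52641) = 1/((14 - ⅛*(-1/35)) - 27644/52641) = 1/((14 + 1/280) - 27644/52641) = 1/(3921/280 - 27644/52641) = 1/(198665041/14739480) = 14739480/198665041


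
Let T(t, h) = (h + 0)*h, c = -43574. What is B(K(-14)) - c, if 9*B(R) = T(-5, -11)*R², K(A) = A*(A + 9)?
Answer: 985066/9 ≈ 1.0945e+5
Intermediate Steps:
K(A) = A*(9 + A)
T(t, h) = h² (T(t, h) = h*h = h²)
B(R) = 121*R²/9 (B(R) = ((-11)²*R²)/9 = (121*R²)/9 = 121*R²/9)
B(K(-14)) - c = 121*(-14*(9 - 14))²/9 - 1*(-43574) = 121*(-14*(-5))²/9 + 43574 = (121/9)*70² + 43574 = (121/9)*4900 + 43574 = 592900/9 + 43574 = 985066/9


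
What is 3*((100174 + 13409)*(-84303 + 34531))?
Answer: -16959759228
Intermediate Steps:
3*((100174 + 13409)*(-84303 + 34531)) = 3*(113583*(-49772)) = 3*(-5653253076) = -16959759228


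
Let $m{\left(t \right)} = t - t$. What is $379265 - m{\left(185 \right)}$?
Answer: $379265$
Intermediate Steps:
$m{\left(t \right)} = 0$
$379265 - m{\left(185 \right)} = 379265 - 0 = 379265 + 0 = 379265$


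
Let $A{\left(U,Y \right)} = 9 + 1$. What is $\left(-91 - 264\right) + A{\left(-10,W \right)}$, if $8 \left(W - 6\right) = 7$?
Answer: $-345$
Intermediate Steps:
$W = \frac{55}{8}$ ($W = 6 + \frac{1}{8} \cdot 7 = 6 + \frac{7}{8} = \frac{55}{8} \approx 6.875$)
$A{\left(U,Y \right)} = 10$
$\left(-91 - 264\right) + A{\left(-10,W \right)} = \left(-91 - 264\right) + 10 = -355 + 10 = -345$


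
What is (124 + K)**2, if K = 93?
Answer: 47089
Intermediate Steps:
(124 + K)**2 = (124 + 93)**2 = 217**2 = 47089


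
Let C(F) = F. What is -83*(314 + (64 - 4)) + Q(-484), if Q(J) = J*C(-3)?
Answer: -29590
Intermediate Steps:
Q(J) = -3*J (Q(J) = J*(-3) = -3*J)
-83*(314 + (64 - 4)) + Q(-484) = -83*(314 + (64 - 4)) - 3*(-484) = -83*(314 + 60) + 1452 = -83*374 + 1452 = -31042 + 1452 = -29590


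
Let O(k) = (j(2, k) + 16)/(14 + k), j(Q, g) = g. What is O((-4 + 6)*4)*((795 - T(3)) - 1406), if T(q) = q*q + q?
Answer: -7476/11 ≈ -679.64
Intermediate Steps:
T(q) = q + q² (T(q) = q² + q = q + q²)
O(k) = (16 + k)/(14 + k) (O(k) = (k + 16)/(14 + k) = (16 + k)/(14 + k))
O((-4 + 6)*4)*((795 - T(3)) - 1406) = ((16 + (-4 + 6)*4)/(14 + (-4 + 6)*4))*((795 - 3*(1 + 3)) - 1406) = ((16 + 2*4)/(14 + 2*4))*((795 - 3*4) - 1406) = ((16 + 8)/(14 + 8))*((795 - 1*12) - 1406) = (24/22)*((795 - 12) - 1406) = ((1/22)*24)*(783 - 1406) = (12/11)*(-623) = -7476/11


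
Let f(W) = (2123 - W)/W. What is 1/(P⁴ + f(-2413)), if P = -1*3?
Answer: 2413/190917 ≈ 0.012639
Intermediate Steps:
f(W) = (2123 - W)/W
P = -3
1/(P⁴ + f(-2413)) = 1/((-3)⁴ + (2123 - 1*(-2413))/(-2413)) = 1/(81 - (2123 + 2413)/2413) = 1/(81 - 1/2413*4536) = 1/(81 - 4536/2413) = 1/(190917/2413) = 2413/190917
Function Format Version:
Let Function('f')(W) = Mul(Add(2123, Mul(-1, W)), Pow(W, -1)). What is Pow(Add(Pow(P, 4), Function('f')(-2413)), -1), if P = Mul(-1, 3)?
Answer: Rational(2413, 190917) ≈ 0.012639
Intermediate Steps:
Function('f')(W) = Mul(Pow(W, -1), Add(2123, Mul(-1, W)))
P = -3
Pow(Add(Pow(P, 4), Function('f')(-2413)), -1) = Pow(Add(Pow(-3, 4), Mul(Pow(-2413, -1), Add(2123, Mul(-1, -2413)))), -1) = Pow(Add(81, Mul(Rational(-1, 2413), Add(2123, 2413))), -1) = Pow(Add(81, Mul(Rational(-1, 2413), 4536)), -1) = Pow(Add(81, Rational(-4536, 2413)), -1) = Pow(Rational(190917, 2413), -1) = Rational(2413, 190917)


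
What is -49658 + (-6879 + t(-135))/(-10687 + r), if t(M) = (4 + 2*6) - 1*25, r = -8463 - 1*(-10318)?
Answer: -18273857/368 ≈ -49657.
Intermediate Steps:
r = 1855 (r = -8463 + 10318 = 1855)
t(M) = -9 (t(M) = (4 + 12) - 25 = 16 - 25 = -9)
-49658 + (-6879 + t(-135))/(-10687 + r) = -49658 + (-6879 - 9)/(-10687 + 1855) = -49658 - 6888/(-8832) = -49658 - 6888*(-1/8832) = -49658 + 287/368 = -18273857/368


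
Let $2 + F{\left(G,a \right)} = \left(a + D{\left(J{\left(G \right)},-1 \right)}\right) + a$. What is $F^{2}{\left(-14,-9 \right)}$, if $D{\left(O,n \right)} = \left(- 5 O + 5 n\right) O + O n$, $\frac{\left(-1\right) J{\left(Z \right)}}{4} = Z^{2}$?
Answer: $9416281411216$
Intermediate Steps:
$J{\left(Z \right)} = - 4 Z^{2}$
$D{\left(O,n \right)} = O n + O \left(- 5 O + 5 n\right)$ ($D{\left(O,n \right)} = O \left(- 5 O + 5 n\right) + O n = O n + O \left(- 5 O + 5 n\right)$)
$F{\left(G,a \right)} = -2 + 2 a - 4 G^{2} \left(-6 + 20 G^{2}\right)$ ($F{\left(G,a \right)} = -2 + \left(\left(a + - 4 G^{2} \left(- 5 \left(- 4 G^{2}\right) + 6 \left(-1\right)\right)\right) + a\right) = -2 + \left(\left(a + - 4 G^{2} \left(20 G^{2} - 6\right)\right) + a\right) = -2 + \left(\left(a + - 4 G^{2} \left(-6 + 20 G^{2}\right)\right) + a\right) = -2 - \left(- 2 a + 4 G^{2} \left(-6 + 20 G^{2}\right)\right) = -2 + 2 a - 4 G^{2} \left(-6 + 20 G^{2}\right)$)
$F^{2}{\left(-14,-9 \right)} = \left(-2 - 80 \left(-14\right)^{4} + 2 \left(-9\right) + 24 \left(-14\right)^{2}\right)^{2} = \left(-2 - 3073280 - 18 + 24 \cdot 196\right)^{2} = \left(-2 - 3073280 - 18 + 4704\right)^{2} = \left(-3068596\right)^{2} = 9416281411216$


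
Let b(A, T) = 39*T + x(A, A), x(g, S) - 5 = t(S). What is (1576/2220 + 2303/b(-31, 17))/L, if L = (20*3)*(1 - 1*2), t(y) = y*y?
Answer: -639997/18081900 ≈ -0.035394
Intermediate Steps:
t(y) = y**2
x(g, S) = 5 + S**2
b(A, T) = 5 + A**2 + 39*T (b(A, T) = 39*T + (5 + A**2) = 5 + A**2 + 39*T)
L = -60 (L = 60*(1 - 2) = 60*(-1) = -60)
(1576/2220 + 2303/b(-31, 17))/L = (1576/2220 + 2303/(5 + (-31)**2 + 39*17))/(-60) = (1576*(1/2220) + 2303/(5 + 961 + 663))*(-1/60) = (394/555 + 2303/1629)*(-1/60) = (639997/301365)*(-1/60) = -639997/18081900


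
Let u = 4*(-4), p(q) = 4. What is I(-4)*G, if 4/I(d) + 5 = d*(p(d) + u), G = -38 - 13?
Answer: -204/43 ≈ -4.7442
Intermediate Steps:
u = -16
G = -51
I(d) = 4/(-5 - 12*d) (I(d) = 4/(-5 + d*(4 - 16)) = 4/(-5 + d*(-12)) = 4/(-5 - 12*d))
I(-4)*G = (4/(-5 - 12*(-4)))*(-51) = (4/(-5 + 48))*(-51) = (4/43)*(-51) = -204/43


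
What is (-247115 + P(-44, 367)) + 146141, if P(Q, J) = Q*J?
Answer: -117122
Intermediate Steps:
P(Q, J) = J*Q
(-247115 + P(-44, 367)) + 146141 = (-247115 + 367*(-44)) + 146141 = (-247115 - 16148) + 146141 = -263263 + 146141 = -117122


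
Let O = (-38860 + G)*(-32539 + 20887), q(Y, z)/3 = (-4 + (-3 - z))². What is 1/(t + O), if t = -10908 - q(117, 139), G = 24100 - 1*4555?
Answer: 1/224983524 ≈ 4.4448e-9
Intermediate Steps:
G = 19545 (G = 24100 - 4555 = 19545)
q(Y, z) = 3*(-7 - z)² (q(Y, z) = 3*(-4 + (-3 - z))² = 3*(-7 - z)²)
O = 225058380 (O = (-38860 + 19545)*(-32539 + 20887) = -19315*(-11652) = 225058380)
t = -74856 (t = -10908 - 3*(7 + 139)² = -10908 - 3*146² = -10908 - 3*21316 = -10908 - 1*63948 = -10908 - 63948 = -74856)
1/(t + O) = 1/(-74856 + 225058380) = 1/224983524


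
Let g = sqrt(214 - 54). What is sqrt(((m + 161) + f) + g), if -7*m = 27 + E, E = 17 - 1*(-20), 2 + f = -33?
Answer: sqrt(5726 + 196*sqrt(10))/7 ≈ 11.380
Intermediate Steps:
f = -35 (f = -2 - 33 = -35)
E = 37 (E = 17 + 20 = 37)
m = -64/7 (m = -(27 + 37)/7 = -1/7*64 = -64/7 ≈ -9.1429)
g = 4*sqrt(10) (g = sqrt(160) = 4*sqrt(10) ≈ 12.649)
sqrt(((m + 161) + f) + g) = sqrt(((-64/7 + 161) - 35) + 4*sqrt(10)) = sqrt((1063/7 - 35) + 4*sqrt(10)) = sqrt(818/7 + 4*sqrt(10))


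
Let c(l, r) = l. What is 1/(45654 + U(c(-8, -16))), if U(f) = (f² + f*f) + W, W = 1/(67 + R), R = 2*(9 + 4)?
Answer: 93/4257727 ≈ 2.1843e-5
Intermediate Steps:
R = 26 (R = 2*13 = 26)
W = 1/93 (W = 1/(67 + 26) = 1/93 ≈ 0.010753)
U(f) = 1/93 + 2*f² (U(f) = (f² + f*f) + 1/93 = (f² + f²) + 1/93 = 2*f² + 1/93 = 1/93 + 2*f²)
1/(45654 + U(c(-8, -16))) = 1/(45654 + (1/93 + 2*(-8)²)) = 1/(45654 + (1/93 + 2*64)) = 1/(45654 + (1/93 + 128)) = 1/(45654 + 11905/93) = 1/(4257727/93) = 93/4257727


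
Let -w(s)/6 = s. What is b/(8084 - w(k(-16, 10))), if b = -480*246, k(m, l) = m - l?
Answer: -14760/991 ≈ -14.894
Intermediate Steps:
w(s) = -6*s
b = -118080
b/(8084 - w(k(-16, 10))) = -118080/(8084 - (-6)*(-16 - 1*10)) = -118080/(8084 - (-6)*(-16 - 10)) = -118080/(8084 - (-6)*(-26)) = -118080/(8084 - 1*156) = -118080/(8084 - 156) = -118080/7928 = -118080*1/7928 = -14760/991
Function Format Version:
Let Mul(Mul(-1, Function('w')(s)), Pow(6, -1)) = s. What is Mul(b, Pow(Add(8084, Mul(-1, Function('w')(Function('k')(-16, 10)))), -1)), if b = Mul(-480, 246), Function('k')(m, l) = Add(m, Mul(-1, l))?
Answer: Rational(-14760, 991) ≈ -14.894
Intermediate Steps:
Function('w')(s) = Mul(-6, s)
b = -118080
Mul(b, Pow(Add(8084, Mul(-1, Function('w')(Function('k')(-16, 10)))), -1)) = Mul(-118080, Pow(Add(8084, Mul(-1, Mul(-6, Add(-16, Mul(-1, 10))))), -1)) = Mul(-118080, Pow(Add(8084, Mul(-1, Mul(-6, Add(-16, -10)))), -1)) = Mul(-118080, Pow(Add(8084, Mul(-1, Mul(-6, -26))), -1)) = Mul(-118080, Pow(Add(8084, Mul(-1, 156)), -1)) = Mul(-118080, Pow(Add(8084, -156), -1)) = Mul(-118080, Pow(7928, -1)) = Mul(-118080, Rational(1, 7928)) = Rational(-14760, 991)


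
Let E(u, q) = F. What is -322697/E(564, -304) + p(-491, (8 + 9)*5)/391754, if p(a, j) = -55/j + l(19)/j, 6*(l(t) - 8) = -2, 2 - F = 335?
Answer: 5372758214984/5544298485 ≈ 969.06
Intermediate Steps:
F = -333 (F = 2 - 1*335 = 2 - 335 = -333)
l(t) = 23/3 (l(t) = 8 + (1/6)*(-2) = 8 - 1/3 = 23/3)
E(u, q) = -333
p(a, j) = -142/(3*j) (p(a, j) = -55/j + 23/(3*j) = -142/(3*j))
-322697/E(564, -304) + p(-491, (8 + 9)*5)/391754 = -322697/(-333) - 142*1/(5*(8 + 9))/3/391754 = -322697*(-1/333) - 142/(3*(17*5))*(1/391754) = 322697/333 - 142/3/85*(1/391754) = 322697/333 - 142/3*1/85*(1/391754) = 322697/333 - 142/255*1/391754 = 322697/333 - 71/49948635 = 5372758214984/5544298485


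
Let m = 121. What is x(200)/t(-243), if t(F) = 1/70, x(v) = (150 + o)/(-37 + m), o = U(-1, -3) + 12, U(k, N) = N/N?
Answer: 815/6 ≈ 135.83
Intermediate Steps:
U(k, N) = 1
o = 13 (o = 1 + 12 = 13)
x(v) = 163/84 (x(v) = (150 + 13)/(-37 + 121) = 163/84)
t(F) = 1/70
x(200)/t(-243) = 163/(84*(1/70)) = (163/84)*70 = 815/6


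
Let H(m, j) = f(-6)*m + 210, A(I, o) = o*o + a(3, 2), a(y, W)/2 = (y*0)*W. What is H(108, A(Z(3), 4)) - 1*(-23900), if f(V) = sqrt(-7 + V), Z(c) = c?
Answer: 24110 + 108*I*sqrt(13) ≈ 24110.0 + 389.4*I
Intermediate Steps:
a(y, W) = 0 (a(y, W) = 2*((y*0)*W) = 2*(0*W) = 2*0 = 0)
A(I, o) = o**2 (A(I, o) = o*o + 0 = o**2 + 0 = o**2)
H(m, j) = 210 + I*m*sqrt(13) (H(m, j) = sqrt(-7 - 6)*m + 210 = sqrt(-13)*m + 210 = (I*sqrt(13))*m + 210 = I*m*sqrt(13) + 210 = 210 + I*m*sqrt(13))
H(108, A(Z(3), 4)) - 1*(-23900) = (210 + I*108*sqrt(13)) - 1*(-23900) = (210 + 108*I*sqrt(13)) + 23900 = 24110 + 108*I*sqrt(13)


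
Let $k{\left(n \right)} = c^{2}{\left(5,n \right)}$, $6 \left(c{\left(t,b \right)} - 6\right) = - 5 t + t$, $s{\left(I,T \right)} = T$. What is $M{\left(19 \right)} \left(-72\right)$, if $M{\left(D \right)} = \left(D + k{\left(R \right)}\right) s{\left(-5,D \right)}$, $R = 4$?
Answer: $-35720$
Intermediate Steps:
$c{\left(t,b \right)} = 6 - \frac{2 t}{3}$ ($c{\left(t,b \right)} = 6 + \frac{- 5 t + t}{6} = 6 + \frac{\left(-4\right) t}{6} = 6 - \frac{2 t}{3}$)
$k{\left(n \right)} = \frac{64}{9}$ ($k{\left(n \right)} = \left(6 - \frac{10}{3}\right)^{2} = \left(\frac{8}{3}\right)^{2} = \frac{64}{9}$)
$M{\left(D \right)} = D \left(\frac{64}{9} + D\right)$ ($M{\left(D \right)} = \left(D + \frac{64}{9}\right) D = \left(\frac{64}{9} + D\right) D = D \left(\frac{64}{9} + D\right)$)
$M{\left(19 \right)} \left(-72\right) = \frac{1}{9} \cdot 19 \left(64 + 9 \cdot 19\right) \left(-72\right) = \frac{1}{9} \cdot 19 \left(64 + 171\right) \left(-72\right) = \frac{1}{9} \cdot 19 \cdot 235 \left(-72\right) = \frac{4465}{9} \left(-72\right) = -35720$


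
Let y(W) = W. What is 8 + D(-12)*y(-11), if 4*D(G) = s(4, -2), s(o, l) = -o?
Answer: 19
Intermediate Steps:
D(G) = -1 (D(G) = (-1*4)/4 = (¼)*(-4) = -1)
8 + D(-12)*y(-11) = 8 - 1*(-11) = 8 + 11 = 19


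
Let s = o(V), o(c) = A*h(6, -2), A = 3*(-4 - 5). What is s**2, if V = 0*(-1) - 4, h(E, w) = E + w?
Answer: 11664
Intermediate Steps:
V = -4 (V = 0 - 4 = -4)
A = -27 (A = 3*(-9) = -27)
o(c) = -108 (o(c) = -27*(6 - 2) = -27*4 = -108)
s = -108
s**2 = (-108)**2 = 11664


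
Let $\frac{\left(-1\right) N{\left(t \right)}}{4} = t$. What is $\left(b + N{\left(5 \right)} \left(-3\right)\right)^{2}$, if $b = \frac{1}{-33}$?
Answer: $\frac{3916441}{1089} \approx 3596.4$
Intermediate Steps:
$N{\left(t \right)} = - 4 t$
$b = - \frac{1}{33} \approx -0.030303$
$\left(b + N{\left(5 \right)} \left(-3\right)\right)^{2} = \left(- \frac{1}{33} + \left(-4\right) 5 \left(-3\right)\right)^{2} = \left(- \frac{1}{33} - -60\right)^{2} = \left(- \frac{1}{33} + 60\right)^{2} = \left(\frac{1979}{33}\right)^{2} = \frac{3916441}{1089}$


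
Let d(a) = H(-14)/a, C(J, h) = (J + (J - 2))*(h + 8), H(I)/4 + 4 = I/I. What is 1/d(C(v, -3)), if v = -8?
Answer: 15/2 ≈ 7.5000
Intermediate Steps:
H(I) = -12 (H(I) = -16 + 4*(I/I) = -16 + 4*1 = -16 + 4 = -12)
C(J, h) = (-2 + 2*J)*(8 + h) (C(J, h) = (J + (-2 + J))*(8 + h) = (-2 + 2*J)*(8 + h))
d(a) = -12/a
1/d(C(v, -3)) = 1/(-12/(-16 - 2*(-3) + 16*(-8) + 2*(-8)*(-3))) = 1/(-12/(-16 + 6 - 128 + 48)) = 1/(-12/(-90)) = 1/(-12*(-1/90)) = 1/(2/15) = 15/2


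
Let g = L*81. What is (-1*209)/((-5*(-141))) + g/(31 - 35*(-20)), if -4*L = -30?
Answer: 551017/1030710 ≈ 0.53460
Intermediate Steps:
L = 15/2 (L = -¼*(-30) = 15/2 ≈ 7.5000)
g = 1215/2 (g = (15/2)*81 = 1215/2 ≈ 607.50)
(-1*209)/((-5*(-141))) + g/(31 - 35*(-20)) = (-1*209)/((-5*(-141))) + 1215/(2*(31 - 35*(-20))) = -209/705 + 1215/(2*(31 + 700)) = -209*1/705 + (1215/2)/731 = -209/705 + (1215/2)*(1/731) = -209/705 + 1215/1462 = 551017/1030710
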